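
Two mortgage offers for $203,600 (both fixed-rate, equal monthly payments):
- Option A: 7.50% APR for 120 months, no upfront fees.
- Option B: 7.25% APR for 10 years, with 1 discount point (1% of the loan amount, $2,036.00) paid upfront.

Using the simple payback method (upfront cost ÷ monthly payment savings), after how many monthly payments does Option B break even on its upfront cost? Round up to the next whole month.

77 months

Option A: at 7.50% the monthly rate is 0.0062500, so the payment is 203,600 × 0.0062500 / (1 − 1.0062500^−120) = $2,416.77.
Option B: at 7.25% the monthly rate is 0.0060417, so the payment is 203,600 × 0.0060417 / (1 − 1.0060417^−120) = $2,390.29.
Monthly savings = $2,416.77 − $2,390.29 = $26.48.
Break-even = $2,036.00 / $26.48 = 76.89 → 77 months.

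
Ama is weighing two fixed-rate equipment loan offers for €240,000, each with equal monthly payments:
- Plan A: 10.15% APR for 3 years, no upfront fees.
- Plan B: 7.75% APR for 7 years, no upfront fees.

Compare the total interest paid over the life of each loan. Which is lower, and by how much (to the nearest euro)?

Plan A by €32,316

Plan A: at 10.15% the monthly rate is 0.0084583, so the payment is 240,000 × 0.0084583 / (1 − 1.0084583^−36) = €7,761.04.
Total interest on Plan A = 36 × €7,761.04 − €240,000 = €39,397.44.
Plan B: monthly rate = 7.75%/12 = 0.0064583; payment = 240,000 × 0.0064583 / (1 − (1+0.0064583)^−84) = €3,710.87.
Total interest on Plan B = 84 × €3,710.87 − €240,000 = €71,713.08.
Plan A is lower by €32,315.64.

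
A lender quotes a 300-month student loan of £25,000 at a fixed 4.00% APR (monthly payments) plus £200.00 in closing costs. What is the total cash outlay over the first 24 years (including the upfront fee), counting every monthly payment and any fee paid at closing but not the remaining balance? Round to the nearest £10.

At 4.00% the monthly rate is 0.0033333, so the payment is 25,000 × 0.0033333 / (1 − 1.0033333^−300) = £131.96.
Total outlay = 288 × £131.96 + £200.00 = £38,204.48.

£38,200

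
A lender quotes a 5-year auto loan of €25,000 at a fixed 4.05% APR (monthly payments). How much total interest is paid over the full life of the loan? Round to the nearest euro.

At 4.05% the monthly rate is 0.0033750, so the payment is 25,000 × 0.0033750 / (1 − 1.0033750^−60) = €460.98.
Total paid = 60 × €460.98 = €27,658.80; interest = €27,658.80 − €25,000 = €2,658.80.

€2,659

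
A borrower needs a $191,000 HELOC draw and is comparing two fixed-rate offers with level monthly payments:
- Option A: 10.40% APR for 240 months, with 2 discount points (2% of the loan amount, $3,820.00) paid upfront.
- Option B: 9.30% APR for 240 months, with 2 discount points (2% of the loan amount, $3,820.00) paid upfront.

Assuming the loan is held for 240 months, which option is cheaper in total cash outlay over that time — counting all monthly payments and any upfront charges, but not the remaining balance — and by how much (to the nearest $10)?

Option A: at 10.40% the monthly rate is 0.0086667, so the payment is 191,000 × 0.0086667 / (1 − 1.0086667^−240) = $1,894.09.
Option B: monthly rate = 9.3%/12 = 0.0077500; payment = 191,000 × 0.0077500 / (1 − (1+0.0077500)^−240) = $1,755.50.
Over 240 months: Option A costs 240 × $1,894.09 + $3,820.00 = $458,401.60; Option B costs 240 × $1,755.50 + $3,820.00 = $425,140.00.
Option B is cheaper by $458,401.60 − $425,140.00 = $33,261.60.

Option B by $33,260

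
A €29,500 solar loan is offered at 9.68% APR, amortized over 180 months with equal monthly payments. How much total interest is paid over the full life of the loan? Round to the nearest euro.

€26,527

At 9.68% the monthly rate is 0.0080667, so the payment is 29,500 × 0.0080667 / (1 − 1.0080667^−180) = €311.26.
Total paid = 180 × €311.26 = €56,026.80; interest = €56,026.80 − €29,500 = €26,526.80.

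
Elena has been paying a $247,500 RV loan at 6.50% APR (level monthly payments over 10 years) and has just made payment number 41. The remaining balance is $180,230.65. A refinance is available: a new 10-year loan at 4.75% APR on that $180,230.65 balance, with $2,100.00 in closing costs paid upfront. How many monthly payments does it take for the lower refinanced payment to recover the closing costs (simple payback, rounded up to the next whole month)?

3 months

Current payment = 247,500 × 6.5%/12 / (1 − (1+0.0054167)^−120) = $2,810.31.
Refinanced payment = 180,230.65 × 0.0039583 / (1 − (1+0.0039583)^−120) = $1,889.68.
Monthly savings = $2,810.31 − $1,889.68 = $920.63.
Break-even = $2,100.00 / $920.63 = 2.28 → 3 months.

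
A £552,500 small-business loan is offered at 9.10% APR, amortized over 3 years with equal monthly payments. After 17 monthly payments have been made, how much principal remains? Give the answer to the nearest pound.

With monthly rate i = 9.1%/12 = 0.0075833, the balance after k of n payments is P · [(1+i)^n − (1+i)^k] / [(1+i)^n − 1].
(1+0.0075833)^36 = 1.31254773 and (1+0.0075833)^17 = 1.13704218, so the balance is 552,500 × (1.31254773 − 1.13704218) / (1.31254773 − 1) = £310,246.42.

£310,246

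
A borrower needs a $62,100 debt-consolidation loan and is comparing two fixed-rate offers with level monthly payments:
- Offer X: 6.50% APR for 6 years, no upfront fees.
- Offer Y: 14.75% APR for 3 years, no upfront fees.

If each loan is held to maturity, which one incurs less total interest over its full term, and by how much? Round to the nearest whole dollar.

Offer X: monthly rate = 6.5%/12 = 0.0054167; payment = 62,100 × 0.0054167 / (1 − (1+0.0054167)^−72) = $1,043.90.
Total interest on Offer X = 72 × $1,043.90 − $62,100 = $13,060.80.
Offer Y: monthly rate = 14.75%/12 = 0.0122917; payment = 62,100 × 0.0122917 / (1 − (1+0.0122917)^−36) = $2,145.12.
Total interest on Offer Y = 36 × $2,145.12 − $62,100 = $15,124.32.
Offer X is lower by $2,063.52.

Offer X by $2,064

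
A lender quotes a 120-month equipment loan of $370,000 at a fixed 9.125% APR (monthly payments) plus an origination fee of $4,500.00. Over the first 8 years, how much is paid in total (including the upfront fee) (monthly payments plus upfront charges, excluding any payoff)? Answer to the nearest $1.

$456,859

At 9.125% the monthly rate is 0.0076042, so the payment is 370,000 × 0.0076042 / (1 − 1.0076042^−120) = $4,712.07.
Total outlay = 96 × $4,712.07 + $4,500.00 = $456,858.72.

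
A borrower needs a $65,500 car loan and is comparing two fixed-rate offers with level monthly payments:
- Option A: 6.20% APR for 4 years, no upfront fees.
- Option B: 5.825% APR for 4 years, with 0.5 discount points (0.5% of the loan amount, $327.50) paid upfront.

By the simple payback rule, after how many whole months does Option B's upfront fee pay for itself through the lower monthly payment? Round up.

30 months

Option A: monthly rate = 6.2%/12 = 0.0051667; payment = 65,500 × 0.0051667 / (1 − (1+0.0051667)^−48) = $1,544.28.
Option B: monthly rate = 5.825%/12 = 0.0048542; payment = 65,500 × 0.0048542 / (1 − (1+0.0048542)^−48) = $1,533.02.
Monthly savings = $1,544.28 − $1,533.02 = $11.26.
Break-even = $327.50 / $11.26 = 29.09 → 30 months.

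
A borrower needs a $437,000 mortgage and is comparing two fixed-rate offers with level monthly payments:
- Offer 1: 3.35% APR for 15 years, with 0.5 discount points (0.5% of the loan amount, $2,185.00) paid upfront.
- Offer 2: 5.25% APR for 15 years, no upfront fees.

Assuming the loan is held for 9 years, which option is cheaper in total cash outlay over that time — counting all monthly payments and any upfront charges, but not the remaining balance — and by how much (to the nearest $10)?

Offer 1: monthly rate = 3.35%/12 = 0.0027917; payment = 437,000 × 0.0027917 / (1 − (1+0.0027917)^−180) = $3,091.95.
Offer 2: at 5.25% the monthly rate is 0.0043750, so the payment is 437,000 × 0.0043750 / (1 − 1.0043750^−180) = $3,512.95.
Over 108 months: Offer 1 costs 108 × $3,091.95 + $2,185.00 = $336,115.60; Offer 2 costs 108 × $3,512.95 = $379,398.60.
Offer 1 is cheaper by $379,398.60 − $336,115.60 = $43,283.00.

Offer 1 by $43,280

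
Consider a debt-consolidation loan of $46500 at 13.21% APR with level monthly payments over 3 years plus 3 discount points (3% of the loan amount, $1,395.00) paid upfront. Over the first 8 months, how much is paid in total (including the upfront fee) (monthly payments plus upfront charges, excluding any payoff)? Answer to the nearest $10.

$13,970

Monthly rate = 13.21%/12 = 0.0110083; payment = 46,500 × 0.0110083 / (1 − (1+0.0110083)^−36) = $1,571.48.
Total outlay = 8 × $1,571.48 + $1,395.00 = $13,966.84.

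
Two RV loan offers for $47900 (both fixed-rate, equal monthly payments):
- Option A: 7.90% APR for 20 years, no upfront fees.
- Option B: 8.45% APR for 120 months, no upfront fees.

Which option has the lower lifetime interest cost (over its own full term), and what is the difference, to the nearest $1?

Option B by $24,330

Option A: monthly rate = 7.9%/12 = 0.0065833; payment = 47,900 × 0.0065833 / (1 − (1+0.0065833)^−240) = $397.68.
Total interest on Option A = 240 × $397.68 − $47,900 = $47,543.20.
Option B: monthly rate = 8.45%/12 = 0.0070417; payment = 47,900 × 0.0070417 / (1 − (1+0.0070417)^−120) = $592.61.
Total interest on Option B = 120 × $592.61 − $47,900 = $23,213.20.
Option B is lower by $24,330.00.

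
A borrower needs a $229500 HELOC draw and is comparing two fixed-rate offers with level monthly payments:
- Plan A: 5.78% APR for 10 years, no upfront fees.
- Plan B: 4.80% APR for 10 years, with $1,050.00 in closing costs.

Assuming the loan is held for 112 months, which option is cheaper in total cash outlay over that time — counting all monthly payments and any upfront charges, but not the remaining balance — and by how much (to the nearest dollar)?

Plan B by $11,361

Plan A: monthly rate = 5.78%/12 = 0.0048167; payment = 229,500 × 0.0048167 / (1 − (1+0.0048167)^−120) = $2,522.64.
Plan B: monthly rate = 4.8%/12 = 0.0040000; payment = 229,500 × 0.0040000 / (1 − (1+0.0040000)^−120) = $2,411.83.
Over 112 months: Plan A costs 112 × $2,522.64 = $282,535.68; Plan B costs 112 × $2,411.83 + $1,050.00 = $271,174.96.
Plan B is cheaper by $282,535.68 − $271,174.96 = $11,360.72.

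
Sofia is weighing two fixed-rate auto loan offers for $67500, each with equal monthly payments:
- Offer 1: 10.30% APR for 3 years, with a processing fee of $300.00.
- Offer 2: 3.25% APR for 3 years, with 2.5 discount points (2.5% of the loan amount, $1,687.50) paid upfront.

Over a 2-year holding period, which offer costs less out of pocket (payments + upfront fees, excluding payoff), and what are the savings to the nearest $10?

Offer 1: at 10.30% the monthly rate is 0.0085833, so the payment is 67,500 × 0.0085833 / (1 − 1.0085833^−36) = $2,187.55.
Offer 2: monthly rate = 3.25%/12 = 0.0027083; payment = 67,500 × 0.0027083 / (1 − (1+0.0027083)^−36) = $1,970.43.
Over 24 months: Offer 1 costs 24 × $2,187.55 + $300.00 = $52,801.20; Offer 2 costs 24 × $1,970.43 + $1,687.50 = $48,977.82.
Offer 2 is cheaper by $52,801.20 − $48,977.82 = $3,823.38.

Offer 2 by $3,820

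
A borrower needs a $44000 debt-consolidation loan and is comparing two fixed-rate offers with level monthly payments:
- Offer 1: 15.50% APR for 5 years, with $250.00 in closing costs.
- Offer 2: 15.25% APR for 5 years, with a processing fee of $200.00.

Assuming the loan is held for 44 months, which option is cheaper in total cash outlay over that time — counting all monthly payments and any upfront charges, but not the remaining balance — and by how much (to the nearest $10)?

Offer 1: monthly rate = 15.5%/12 = 0.0129167; payment = 44,000 × 0.0129167 / (1 − (1+0.0129167)^−60) = $1,058.34.
Offer 2: at 15.25% the monthly rate is 0.0127083, so the payment is 44,000 × 0.0127083 / (1 − 1.0127083^−60) = $1,052.54.
Over 44 months: Offer 1 costs 44 × $1,058.34 + $250.00 = $46,816.96; Offer 2 costs 44 × $1,052.54 + $200.00 = $46,511.76.
Offer 2 is cheaper by $46,816.96 − $46,511.76 = $305.20.

Offer 2 by $310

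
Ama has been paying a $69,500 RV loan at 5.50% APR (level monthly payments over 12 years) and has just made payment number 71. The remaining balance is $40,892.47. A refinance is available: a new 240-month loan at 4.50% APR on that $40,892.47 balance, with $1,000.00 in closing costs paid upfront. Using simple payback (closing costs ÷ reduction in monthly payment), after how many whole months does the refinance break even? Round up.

3 months

Current payment = 69,500 × 5.5%/12 / (1 − (1+0.0045833)^−144) = $660.37.
Refinanced payment = 40,892.47 × 0.0037500 / (1 − (1+0.0037500)^−240) = $258.71.
Monthly savings = $660.37 − $258.71 = $401.66.
Break-even = $1,000.00 / $401.66 = 2.49 → 3 months.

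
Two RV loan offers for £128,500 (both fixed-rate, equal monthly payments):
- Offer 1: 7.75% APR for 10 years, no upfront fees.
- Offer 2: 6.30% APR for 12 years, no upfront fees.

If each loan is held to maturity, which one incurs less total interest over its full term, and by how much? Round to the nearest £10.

Offer 2 by £1,600

Offer 1: at 7.75% the monthly rate is 0.0064583, so the payment is 128,500 × 0.0064583 / (1 − 1.0064583^−120) = £1,542.14.
Total interest on Offer 1 = 120 × £1,542.14 − £128,500 = £56,556.80.
Offer 2: monthly rate = 6.3%/12 = 0.0052500; payment = 128,500 × 0.0052500 / (1 − (1+0.0052500)^−144) = £1,274.01.
Total interest on Offer 2 = 144 × £1,274.01 − £128,500 = £54,957.44.
Offer 2 is lower by £1,599.36.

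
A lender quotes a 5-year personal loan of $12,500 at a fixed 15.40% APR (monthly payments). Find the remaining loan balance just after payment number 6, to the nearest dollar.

With monthly rate i = 15.4%/12 = 0.0128333, the balance after k of n payments is P · [(1+i)^n − (1+i)^k] / [(1+i)^n − 1].
(1+0.0128333)^60 = 2.14921151 and (1+0.0128333)^6 = 1.07951310, so the balance is 12,500 × (2.14921151 − 1.07951310) / (2.14921151 − 1) = $11,635.13.

$11,635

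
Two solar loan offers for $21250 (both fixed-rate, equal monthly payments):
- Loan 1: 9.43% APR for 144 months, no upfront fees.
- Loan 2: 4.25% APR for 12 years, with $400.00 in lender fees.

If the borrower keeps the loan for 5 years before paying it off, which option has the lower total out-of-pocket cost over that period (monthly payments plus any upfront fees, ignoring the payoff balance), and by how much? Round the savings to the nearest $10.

Loan 2 by $3,100

Loan 1: at 9.43% the monthly rate is 0.0078583, so the payment is 21,250 × 0.0078583 / (1 − 1.0078583^−144) = $247.01.
Loan 2: monthly rate = 4.25%/12 = 0.0035417; payment = 21,250 × 0.0035417 / (1 − (1+0.0035417)^−144) = $188.64.
Over 60 months: Loan 1 costs 60 × $247.01 = $14,820.60; Loan 2 costs 60 × $188.64 + $400.00 = $11,718.40.
Loan 2 is cheaper by $14,820.60 − $11,718.40 = $3,102.20.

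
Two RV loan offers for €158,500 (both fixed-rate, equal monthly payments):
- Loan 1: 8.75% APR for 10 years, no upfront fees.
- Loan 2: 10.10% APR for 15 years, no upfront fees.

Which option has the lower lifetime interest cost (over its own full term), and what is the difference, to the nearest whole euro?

Loan 1 by €69,961

Loan 1: at 8.75% the monthly rate is 0.0072917, so the payment is 158,500 × 0.0072917 / (1 − 1.0072917^−120) = €1,986.43.
Total interest on Loan 1 = 120 × €1,986.43 − €158,500 = €79,871.60.
Loan 2: at 10.10% the monthly rate is 0.0084167, so the payment is 158,500 × 0.0084167 / (1 − 1.0084167^−180) = €1,712.96.
Total interest on Loan 2 = 180 × €1,712.96 − €158,500 = €149,832.80.
Loan 1 is lower by €69,961.20.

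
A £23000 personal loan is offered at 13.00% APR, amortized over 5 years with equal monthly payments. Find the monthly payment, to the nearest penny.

Monthly rate = 13%/12 = 0.0108333; payment = 23,000 × 0.0108333 / (1 − (1+0.0108333)^−60) = £523.32.

£523.32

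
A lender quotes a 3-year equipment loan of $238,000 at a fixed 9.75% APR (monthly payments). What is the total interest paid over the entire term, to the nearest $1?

$37,461

At 9.75% the monthly rate is 0.0081250, so the payment is 238,000 × 0.0081250 / (1 − 1.0081250^−36) = $7,651.69.
Total paid = 36 × $7,651.69 = $275,460.84; interest = $275,460.84 − $238,000 = $37,460.84.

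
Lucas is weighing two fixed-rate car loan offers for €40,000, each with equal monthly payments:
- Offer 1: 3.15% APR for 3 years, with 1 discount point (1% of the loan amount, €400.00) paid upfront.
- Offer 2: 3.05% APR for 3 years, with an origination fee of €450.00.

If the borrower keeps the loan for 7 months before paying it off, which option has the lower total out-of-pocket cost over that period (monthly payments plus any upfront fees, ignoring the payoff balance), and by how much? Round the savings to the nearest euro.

Offer 1: monthly rate = 3.15%/12 = 0.0026250; payment = 40,000 × 0.0026250 / (1 − (1+0.0026250)^−36) = €1,165.89.
Offer 2: at 3.05% the monthly rate is 0.0025417, so the payment is 40,000 × 0.0025417 / (1 − 1.0025417^−36) = €1,164.13.
Over 7 months: Offer 1 costs 7 × €1,165.89 + €400.00 = €8,561.23; Offer 2 costs 7 × €1,164.13 + €450.00 = €8,598.91.
Offer 1 is cheaper by €8,598.91 − €8,561.23 = €37.68.

Offer 1 by €38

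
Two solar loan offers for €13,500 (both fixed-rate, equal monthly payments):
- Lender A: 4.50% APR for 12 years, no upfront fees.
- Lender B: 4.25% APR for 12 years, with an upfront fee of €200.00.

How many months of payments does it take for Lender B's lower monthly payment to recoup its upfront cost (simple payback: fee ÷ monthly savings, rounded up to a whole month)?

121 months

Lender A: at 4.50% the monthly rate is 0.0037500, so the payment is 13,500 × 0.0037500 / (1 − 1.0037500^−144) = €121.50.
Lender B: at 4.25% the monthly rate is 0.0035417, so the payment is 13,500 × 0.0035417 / (1 − 1.0035417^−144) = €119.84.
Monthly savings = €121.50 − €119.84 = €1.66.
Break-even = €200.00 / €1.66 = 120.48 → 121 months.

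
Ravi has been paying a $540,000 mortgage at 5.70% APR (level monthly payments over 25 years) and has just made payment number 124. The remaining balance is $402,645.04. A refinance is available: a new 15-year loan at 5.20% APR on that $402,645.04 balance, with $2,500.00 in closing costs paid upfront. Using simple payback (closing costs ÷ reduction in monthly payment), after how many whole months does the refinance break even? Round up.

17 months

Current payment = 540,000 × 5.7%/12 / (1 − (1+0.0047500)^−300) = $3,380.88.
Refinanced payment = 402,645.04 × 0.0043333 / (1 − (1+0.0043333)^−180) = $3,226.20.
Monthly savings = $3,380.88 − $3,226.20 = $154.68.
Break-even = $2,500.00 / $154.68 = 16.16 → 17 months.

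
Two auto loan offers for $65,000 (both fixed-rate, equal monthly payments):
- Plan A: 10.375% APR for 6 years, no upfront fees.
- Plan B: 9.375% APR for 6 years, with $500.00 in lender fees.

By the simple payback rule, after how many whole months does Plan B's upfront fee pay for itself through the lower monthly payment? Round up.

16 months

Plan A: monthly rate = 10.375%/12 = 0.0086458; payment = 65,000 × 0.0086458 / (1 − (1+0.0086458)^−72) = $1,216.51.
Plan B: at 9.375% the monthly rate is 0.0078125, so the payment is 65,000 × 0.0078125 / (1 − 1.0078125^−72) = $1,183.79.
Monthly savings = $1,216.51 − $1,183.79 = $32.72.
Break-even = $500.00 / $32.72 = 15.28 → 16 months.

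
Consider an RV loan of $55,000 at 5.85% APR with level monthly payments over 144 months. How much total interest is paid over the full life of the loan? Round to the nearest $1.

At 5.85% the monthly rate is 0.0048750, so the payment is 55,000 × 0.0048750 / (1 − 1.0048750^−144) = $532.46.
Total paid = 144 × $532.46 = $76,674.24; interest = $76,674.24 − $55,000 = $21,674.24.

$21,674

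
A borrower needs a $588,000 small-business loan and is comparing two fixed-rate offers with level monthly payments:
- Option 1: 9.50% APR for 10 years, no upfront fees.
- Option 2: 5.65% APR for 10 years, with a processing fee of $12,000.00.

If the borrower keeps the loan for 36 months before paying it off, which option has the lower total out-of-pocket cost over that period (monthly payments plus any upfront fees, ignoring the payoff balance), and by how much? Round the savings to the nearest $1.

Option 1: monthly rate = 9.5%/12 = 0.0079167; payment = 588,000 × 0.0079167 / (1 − (1+0.0079167)^−120) = $7,608.58.
Option 2: at 5.65% the monthly rate is 0.0047083, so the payment is 588,000 × 0.0047083 / (1 − 1.0047083^−120) = $6,425.14.
Over 36 months: Option 1 costs 36 × $7,608.58 = $273,908.88; Option 2 costs 36 × $6,425.14 + $12,000.00 = $243,305.04.
Option 2 is cheaper by $273,908.88 − $243,305.04 = $30,603.84.

Option 2 by $30,604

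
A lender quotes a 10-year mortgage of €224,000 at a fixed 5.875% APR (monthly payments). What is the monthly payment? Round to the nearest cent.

Monthly rate = 5.875%/12 = 0.0048958; payment = 224,000 × 0.0048958 / (1 − (1+0.0048958)^−120) = €2,472.82.

€2,472.82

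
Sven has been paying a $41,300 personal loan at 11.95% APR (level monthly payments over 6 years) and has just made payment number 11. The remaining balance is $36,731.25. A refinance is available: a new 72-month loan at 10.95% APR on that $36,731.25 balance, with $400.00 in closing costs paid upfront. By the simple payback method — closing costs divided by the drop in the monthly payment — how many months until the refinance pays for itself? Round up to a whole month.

4 months

Current payment = 41,300 × 11.95%/12 / (1 − (1+0.0099583)^−72) = $806.35.
Refinanced payment = 36,731.25 × 0.0091250 / (1 − (1+0.0091250)^−72) = $698.21.
Monthly savings = $806.35 − $698.21 = $108.14.
Break-even = $400.00 / $108.14 = 3.70 → 4 months.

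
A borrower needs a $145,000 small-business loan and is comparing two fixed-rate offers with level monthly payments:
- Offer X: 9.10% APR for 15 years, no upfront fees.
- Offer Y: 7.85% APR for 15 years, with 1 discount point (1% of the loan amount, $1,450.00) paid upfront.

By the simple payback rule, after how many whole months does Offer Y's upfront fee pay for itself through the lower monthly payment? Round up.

Offer X: monthly rate = 9.1%/12 = 0.0075833; payment = 145,000 × 0.0075833 / (1 − (1+0.0075833)^−180) = $1,479.32.
Offer Y: at 7.85% the monthly rate is 0.0065417, so the payment is 145,000 × 0.0065417 / (1 − 1.0065417^−180) = $1,373.17.
Monthly savings = $1,479.32 − $1,373.17 = $106.15.
Break-even = $1,450.00 / $106.15 = 13.66 → 14 months.

14 months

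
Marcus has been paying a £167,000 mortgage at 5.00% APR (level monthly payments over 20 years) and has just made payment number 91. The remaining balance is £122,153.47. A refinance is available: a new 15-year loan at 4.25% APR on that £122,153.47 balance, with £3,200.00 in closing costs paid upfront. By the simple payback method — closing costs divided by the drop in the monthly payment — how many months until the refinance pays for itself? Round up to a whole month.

18 months

Current payment = 167,000 × 5%/12 / (1 − (1+0.0041667)^−240) = £1,102.13.
Refinanced payment = 122,153.47 × 0.0035417 / (1 − (1+0.0035417)^−180) = £918.93.
Monthly savings = £1,102.13 − £918.93 = £183.20.
Break-even = £3,200.00 / £183.20 = 17.47 → 18 months.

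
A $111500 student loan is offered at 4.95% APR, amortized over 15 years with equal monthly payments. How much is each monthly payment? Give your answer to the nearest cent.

At 4.95% the monthly rate is 0.0041250, so the payment is 111,500 × 0.0041250 / (1 − 1.0041250^−180) = $878.83.

$878.83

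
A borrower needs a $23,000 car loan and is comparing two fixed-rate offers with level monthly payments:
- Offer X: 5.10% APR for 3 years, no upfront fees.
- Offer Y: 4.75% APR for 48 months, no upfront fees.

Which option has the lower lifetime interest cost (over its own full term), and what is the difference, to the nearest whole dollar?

Offer X by $446

Offer X: at 5.10% the monthly rate is 0.0042500, so the payment is 23,000 × 0.0042500 / (1 − 1.0042500^−36) = $690.36.
Total interest on Offer X = 36 × $690.36 − $23,000 = $1,852.96.
Offer Y: monthly rate = 4.75%/12 = 0.0039583; payment = 23,000 × 0.0039583 / (1 − (1+0.0039583)^−48) = $527.07.
Total interest on Offer Y = 48 × $527.07 − $23,000 = $2,299.36.
Offer X is lower by $446.40.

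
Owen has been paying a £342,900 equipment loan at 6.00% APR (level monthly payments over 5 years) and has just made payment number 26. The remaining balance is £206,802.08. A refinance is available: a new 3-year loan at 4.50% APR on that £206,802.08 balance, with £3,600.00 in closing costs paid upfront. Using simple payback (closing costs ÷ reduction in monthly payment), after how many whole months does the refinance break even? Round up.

Current payment = 342,900 × 6%/12 / (1 − (1+0.0050000)^−60) = £6,629.22.
Refinanced payment = 206,802.08 × 0.0037500 / (1 − (1+0.0037500)^−36) = £6,151.73.
Monthly savings = £6,629.22 − £6,151.73 = £477.49.
Break-even = £3,600.00 / £477.49 = 7.54 → 8 months.

8 months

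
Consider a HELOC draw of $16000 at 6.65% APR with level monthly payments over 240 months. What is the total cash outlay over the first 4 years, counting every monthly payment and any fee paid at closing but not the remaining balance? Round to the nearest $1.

$5,794

At 6.65% the monthly rate is 0.0055417, so the payment is 16,000 × 0.0055417 / (1 − 1.0055417^−240) = $120.71.
Total outlay = 48 × $120.71 = $5,794.08.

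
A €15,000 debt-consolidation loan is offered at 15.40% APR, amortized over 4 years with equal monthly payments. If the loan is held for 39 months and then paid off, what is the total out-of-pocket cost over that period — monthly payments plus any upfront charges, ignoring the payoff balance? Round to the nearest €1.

At 15.40% the monthly rate is 0.0128333, so the payment is 15,000 × 0.0128333 / (1 − 1.0128333^−48) = €420.51.
Total outlay = 39 × €420.51 = €16,399.89.

€16,400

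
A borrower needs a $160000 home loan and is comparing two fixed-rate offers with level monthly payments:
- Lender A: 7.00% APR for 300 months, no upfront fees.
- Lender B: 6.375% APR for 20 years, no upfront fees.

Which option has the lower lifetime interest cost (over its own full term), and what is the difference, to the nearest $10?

Lender B by $55,770

Lender A: at 7.00% the monthly rate is 0.0058333, so the payment is 160,000 × 0.0058333 / (1 − 1.0058333^−300) = $1,130.85.
Total interest on Lender A = 300 × $1,130.85 − $160,000 = $179,255.00.
Lender B: at 6.375% the monthly rate is 0.0053125, so the payment is 160,000 × 0.0053125 / (1 − 1.0053125^−240) = $1,181.17.
Total interest on Lender B = 240 × $1,181.17 − $160,000 = $123,480.80.
Lender B is lower by $55,774.20.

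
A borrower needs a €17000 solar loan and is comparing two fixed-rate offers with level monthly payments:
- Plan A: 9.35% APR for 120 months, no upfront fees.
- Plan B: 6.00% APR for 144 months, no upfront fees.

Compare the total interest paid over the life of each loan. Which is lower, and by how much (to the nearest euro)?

Plan A: at 9.35% the monthly rate is 0.0077917, so the payment is 17,000 × 0.0077917 / (1 − 1.0077917^−120) = €218.58.
Total interest on Plan A = 120 × €218.58 − €17,000 = €9,229.60.
Plan B: monthly rate = 6%/12 = 0.0050000; payment = 17,000 × 0.0050000 / (1 − (1+0.0050000)^−144) = €165.89.
Total interest on Plan B = 144 × €165.89 − €17,000 = €6,888.16.
Plan B is lower by €2,341.44.

Plan B by €2,341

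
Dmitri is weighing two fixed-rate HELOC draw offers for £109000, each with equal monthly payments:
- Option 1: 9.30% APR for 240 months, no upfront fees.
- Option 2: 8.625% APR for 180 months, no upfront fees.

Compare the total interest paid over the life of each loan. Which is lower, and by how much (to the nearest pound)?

Option 1: at 9.30% the monthly rate is 0.0077500, so the payment is 109,000 × 0.0077500 / (1 − 1.0077500^−240) = £1,001.83.
Total interest on Option 1 = 240 × £1,001.83 − £109,000 = £131,439.20.
Option 2: monthly rate = 8.625%/12 = 0.0071875; payment = 109,000 × 0.0071875 / (1 − (1+0.0071875)^−180) = £1,081.37.
Total interest on Option 2 = 180 × £1,081.37 − £109,000 = £85,646.60.
Option 2 is lower by £45,792.60.

Option 2 by £45,793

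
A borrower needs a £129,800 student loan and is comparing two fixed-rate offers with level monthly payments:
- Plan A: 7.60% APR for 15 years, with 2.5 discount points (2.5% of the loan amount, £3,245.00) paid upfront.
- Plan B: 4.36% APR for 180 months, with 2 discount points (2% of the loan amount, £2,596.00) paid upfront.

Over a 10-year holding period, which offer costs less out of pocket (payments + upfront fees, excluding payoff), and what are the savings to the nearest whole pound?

Plan B by £27,883

Plan A: at 7.60% the monthly rate is 0.0063333, so the payment is 129,800 × 0.0063333 / (1 − 1.0063333^−180) = £1,210.65.
Plan B: monthly rate = 4.36%/12 = 0.0036333; payment = 129,800 × 0.0036333 / (1 − (1+0.0036333)^−180) = £983.70.
Over 120 months: Plan A costs 120 × £1,210.65 + £3,245.00 = £148,523.00; Plan B costs 120 × £983.70 + £2,596.00 = £120,640.00.
Plan B is cheaper by £148,523.00 − £120,640.00 = £27,883.00.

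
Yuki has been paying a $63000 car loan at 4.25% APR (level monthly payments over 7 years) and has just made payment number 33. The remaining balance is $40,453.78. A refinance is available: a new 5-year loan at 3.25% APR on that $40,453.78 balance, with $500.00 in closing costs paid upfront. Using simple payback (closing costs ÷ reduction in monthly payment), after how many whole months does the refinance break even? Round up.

Current payment = 63,000 × 4.25%/12 / (1 − (1+0.0035417)^−84) = $868.40.
Refinanced payment = 40,453.78 × 0.0027083 / (1 − (1+0.0027083)^−60) = $731.40.
Monthly savings = $868.40 − $731.40 = $137.00.
Break-even = $500.00 / $137.00 = 3.65 → 4 months.

4 months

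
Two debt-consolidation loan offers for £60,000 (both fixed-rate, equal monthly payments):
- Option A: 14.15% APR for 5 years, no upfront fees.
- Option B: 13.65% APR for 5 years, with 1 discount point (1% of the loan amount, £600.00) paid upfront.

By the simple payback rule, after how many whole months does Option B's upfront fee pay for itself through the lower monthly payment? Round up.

Option A: monthly rate = 14.15%/12 = 0.0117917; payment = 60,000 × 0.0117917 / (1 − (1+0.0117917)^−60) = £1,400.77.
Option B: at 13.65% the monthly rate is 0.0113750, so the payment is 60,000 × 0.0113750 / (1 − 1.0113750^−60) = £1,385.23.
Monthly savings = £1,400.77 − £1,385.23 = £15.54.
Break-even = £600.00 / £15.54 = 38.61 → 39 months.

39 months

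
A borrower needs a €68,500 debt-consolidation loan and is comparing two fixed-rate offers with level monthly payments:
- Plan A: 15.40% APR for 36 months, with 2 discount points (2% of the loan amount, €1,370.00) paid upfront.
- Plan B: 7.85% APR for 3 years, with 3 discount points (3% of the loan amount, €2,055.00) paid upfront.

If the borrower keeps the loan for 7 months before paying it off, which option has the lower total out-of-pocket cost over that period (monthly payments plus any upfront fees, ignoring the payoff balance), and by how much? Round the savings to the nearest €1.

Plan B by €1,038

Plan A: monthly rate = 15.4%/12 = 0.0128333; payment = 68,500 × 0.0128333 / (1 − (1+0.0128333)^−36) = €2,388.01.
Plan B: at 7.85% the monthly rate is 0.0065417, so the payment is 68,500 × 0.0065417 / (1 − 1.0065417^−36) = €2,141.80.
Over 7 months: Plan A costs 7 × €2,388.01 + €1,370.00 = €18,086.07; Plan B costs 7 × €2,141.80 + €2,055.00 = €17,047.60.
Plan B is cheaper by €18,086.07 − €17,047.60 = €1,038.47.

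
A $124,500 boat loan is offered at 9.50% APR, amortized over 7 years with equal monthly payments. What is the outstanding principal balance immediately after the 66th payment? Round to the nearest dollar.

$34,012

With monthly rate i = 9.5%/12 = 0.0079167, the balance after k of n payments is P · [(1+i)^n − (1+i)^k] / [(1+i)^n − 1].
(1+0.0079167)^84 = 1.93940557 and (1+0.0079167)^66 = 1.68277232, so the balance is 124,500 × (1.93940557 − 1.68277232) / (1.93940557 − 1) = $34,011.76.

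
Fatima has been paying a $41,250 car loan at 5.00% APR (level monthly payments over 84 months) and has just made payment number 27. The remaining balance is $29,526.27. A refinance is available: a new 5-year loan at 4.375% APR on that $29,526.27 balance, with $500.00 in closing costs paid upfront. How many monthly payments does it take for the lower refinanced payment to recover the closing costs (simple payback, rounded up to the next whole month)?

Current payment = 41,250 × 5%/12 / (1 − (1+0.0041667)^−84) = $583.02.
Refinanced payment = 29,526.27 × 0.0036458 / (1 − (1+0.0036458)^−60) = $548.78.
Monthly savings = $583.02 − $548.78 = $34.24.
Break-even = $500.00 / $34.24 = 14.60 → 15 months.

15 months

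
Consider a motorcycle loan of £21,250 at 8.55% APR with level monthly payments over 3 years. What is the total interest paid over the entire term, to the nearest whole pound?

Monthly rate = 8.55%/12 = 0.0071250; payment = 21,250 × 0.0071250 / (1 − (1+0.0071250)^−36) = £671.30.
Total paid = 36 × £671.30 = £24,166.80; interest = £24,166.80 − £21,250 = £2,916.80.

£2,917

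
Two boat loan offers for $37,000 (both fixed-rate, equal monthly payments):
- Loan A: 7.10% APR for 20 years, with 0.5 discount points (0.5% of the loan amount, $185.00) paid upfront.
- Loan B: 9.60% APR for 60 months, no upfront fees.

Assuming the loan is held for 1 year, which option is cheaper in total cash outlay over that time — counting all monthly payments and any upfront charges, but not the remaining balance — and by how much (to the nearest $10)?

Loan A by $5,690

Loan A: at 7.10% the monthly rate is 0.0059167, so the payment is 37,000 × 0.0059167 / (1 − 1.0059167^−240) = $289.09.
Loan B: monthly rate = 9.6%/12 = 0.0080000; payment = 37,000 × 0.0080000 / (1 − (1+0.0080000)^−60) = $778.88.
Over 12 months: Loan A costs 12 × $289.09 + $185.00 = $3,654.08; Loan B costs 12 × $778.88 = $9,346.56.
Loan A is cheaper by $9,346.56 − $3,654.08 = $5,692.48.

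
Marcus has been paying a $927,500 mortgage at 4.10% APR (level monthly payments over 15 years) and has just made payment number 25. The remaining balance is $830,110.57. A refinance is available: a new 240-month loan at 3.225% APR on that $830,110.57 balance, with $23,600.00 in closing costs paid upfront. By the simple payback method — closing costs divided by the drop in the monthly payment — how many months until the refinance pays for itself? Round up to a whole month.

Current payment = 927,500 × 4.1%/12 / (1 − (1+0.0034167)^−180) = $6,907.18.
Refinanced payment = 830,110.57 × 0.0026875 / (1 − (1+0.0026875)^−240) = $4,697.83.
Monthly savings = $6,907.18 − $4,697.83 = $2,209.35.
Break-even = $23,600.00 / $2,209.35 = 10.68 → 11 months.

11 months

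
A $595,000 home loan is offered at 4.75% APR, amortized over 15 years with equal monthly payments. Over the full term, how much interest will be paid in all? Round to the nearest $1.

Monthly rate = 4.75%/12 = 0.0039583; payment = 595,000 × 0.0039583 / (1 − (1+0.0039583)^−180) = $4,628.10.
Total paid = 180 × $4,628.10 = $833,058.00; interest = $833,058.00 − $595,000 = $238,058.00.

$238,058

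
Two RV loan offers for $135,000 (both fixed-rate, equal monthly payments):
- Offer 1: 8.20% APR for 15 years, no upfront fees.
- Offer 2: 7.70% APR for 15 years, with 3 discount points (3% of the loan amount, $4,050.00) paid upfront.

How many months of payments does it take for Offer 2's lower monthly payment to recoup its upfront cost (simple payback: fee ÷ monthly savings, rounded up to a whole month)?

Offer 1: monthly rate = 8.2%/12 = 0.0068333; payment = 135,000 × 0.0068333 / (1 − (1+0.0068333)^−180) = $1,305.77.
Offer 2: monthly rate = 7.7%/12 = 0.0064167; payment = 135,000 × 0.0064167 / (1 − (1+0.0064167)^−180) = $1,266.86.
Monthly savings = $1,305.77 − $1,266.86 = $38.91.
Break-even = $4,050.00 / $38.91 = 104.09 → 105 months.

105 months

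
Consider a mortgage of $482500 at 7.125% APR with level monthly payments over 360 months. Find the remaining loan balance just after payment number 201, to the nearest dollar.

With monthly rate i = 7.125%/12 = 0.0059375, the balance after k of n payments is P · [(1+i)^n − (1+i)^k] / [(1+i)^n − 1].
(1+0.0059375)^360 = 8.42479635 and (1+0.0059375)^201 = 3.28678027, so the balance is 482,500 × (8.42479635 − 3.28678027) / (8.42479635 − 1) = $333,893.70.

$333,894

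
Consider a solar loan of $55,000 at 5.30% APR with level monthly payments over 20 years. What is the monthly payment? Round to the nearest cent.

Monthly rate = 5.3%/12 = 0.0044167; payment = 55,000 × 0.0044167 / (1 − (1+0.0044167)^−240) = $372.15.

$372.15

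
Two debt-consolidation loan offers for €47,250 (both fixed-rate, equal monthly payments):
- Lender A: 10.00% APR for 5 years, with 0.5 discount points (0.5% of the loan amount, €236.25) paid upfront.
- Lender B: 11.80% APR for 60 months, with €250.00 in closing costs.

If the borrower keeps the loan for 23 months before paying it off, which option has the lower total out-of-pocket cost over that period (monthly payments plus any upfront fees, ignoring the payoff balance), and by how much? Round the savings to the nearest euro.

Lender A by €988

Lender A: at 10.00% the monthly rate is 0.0083333, so the payment is 47,250 × 0.0083333 / (1 − 1.0083333^−60) = €1,003.92.
Lender B: at 11.80% the monthly rate is 0.0098333, so the payment is 47,250 × 0.0098333 / (1 − 1.0098333^−60) = €1,046.28.
Over 23 months: Lender A costs 23 × €1,003.92 + €236.25 = €23,326.41; Lender B costs 23 × €1,046.28 + €250.00 = €24,314.44.
Lender A is cheaper by €24,314.44 − €23,326.41 = €988.03.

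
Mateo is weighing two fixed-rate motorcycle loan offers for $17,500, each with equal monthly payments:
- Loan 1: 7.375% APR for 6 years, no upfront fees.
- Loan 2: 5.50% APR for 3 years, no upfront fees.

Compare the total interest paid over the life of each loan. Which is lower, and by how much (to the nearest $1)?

Loan 1: monthly rate = 7.375%/12 = 0.0061458; payment = 17,500 × 0.0061458 / (1 − (1+0.0061458)^−72) = $301.52.
Total interest on Loan 1 = 72 × $301.52 − $17,500 = $4,209.44.
Loan 2: at 5.50% the monthly rate is 0.0045833, so the payment is 17,500 × 0.0045833 / (1 − 1.0045833^−36) = $528.43.
Total interest on Loan 2 = 36 × $528.43 − $17,500 = $1,523.48.
Loan 2 is lower by $2,685.96.

Loan 2 by $2,686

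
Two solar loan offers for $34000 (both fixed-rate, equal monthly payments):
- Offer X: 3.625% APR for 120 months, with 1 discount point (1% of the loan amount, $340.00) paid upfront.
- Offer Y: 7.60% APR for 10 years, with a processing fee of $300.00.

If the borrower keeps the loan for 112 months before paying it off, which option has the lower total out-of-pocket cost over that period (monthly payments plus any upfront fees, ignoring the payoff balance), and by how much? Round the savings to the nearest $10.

Offer X by $7,480

Offer X: monthly rate = 3.625%/12 = 0.0030208; payment = 34,000 × 0.0030208 / (1 − (1+0.0030208)^−120) = $338.21.
Offer Y: at 7.60% the monthly rate is 0.0063333, so the payment is 34,000 × 0.0063333 / (1 − 1.0063333^−120) = $405.36.
Over 112 months: Offer X costs 112 × $338.21 + $340.00 = $38,219.52; Offer Y costs 112 × $405.36 + $300.00 = $45,700.32.
Offer X is cheaper by $45,700.32 − $38,219.52 = $7,480.80.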